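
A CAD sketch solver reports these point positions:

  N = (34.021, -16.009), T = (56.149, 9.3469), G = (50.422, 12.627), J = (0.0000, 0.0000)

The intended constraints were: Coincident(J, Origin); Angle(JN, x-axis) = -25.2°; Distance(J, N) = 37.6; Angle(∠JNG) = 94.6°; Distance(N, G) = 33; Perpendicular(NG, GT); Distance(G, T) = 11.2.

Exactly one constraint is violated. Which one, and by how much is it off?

Distance(G, T) = 11.2 — off by 4.60.

J = (0.00, 0.00) ✓; JN at -25.20° ✓; |JN| = 37.60 ✓; ∠JNG = 94.60° ✓; |NG| = 33.00 ✓; ∠(NG, GT) = 90.00° ✓; |GT| = 6.600 ✗.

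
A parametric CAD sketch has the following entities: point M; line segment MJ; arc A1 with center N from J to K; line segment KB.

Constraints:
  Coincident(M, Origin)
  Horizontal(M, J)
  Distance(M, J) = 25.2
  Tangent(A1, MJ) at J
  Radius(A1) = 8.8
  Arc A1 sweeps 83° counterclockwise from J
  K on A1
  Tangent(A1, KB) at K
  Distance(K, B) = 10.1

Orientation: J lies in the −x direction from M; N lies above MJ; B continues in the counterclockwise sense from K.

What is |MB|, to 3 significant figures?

23.4

M is at the origin; MJ is horizontal with |MJ| = 25.2 and J on the −x side, so J = (-25.2, 0.00). The tangent condition forces NJ to be normal to MJ, so N = J + (0, 8.8) = (-25.2, 8.80). On A1, J sits at bearing -90° from N; an 83° counterclockwise sweep puts K at bearing -7°, so K = N + 8.8·(cos -7°, sin -7°) = (-16.5, 7.73). A1 meets KB tangentially, so NK is at right angles to KB, so KB runs along (−sin -7°, cos -7°); with |KB| = 10.1, B = (-15.2, 17.8). Then |MB| = |B − M| = 23.4.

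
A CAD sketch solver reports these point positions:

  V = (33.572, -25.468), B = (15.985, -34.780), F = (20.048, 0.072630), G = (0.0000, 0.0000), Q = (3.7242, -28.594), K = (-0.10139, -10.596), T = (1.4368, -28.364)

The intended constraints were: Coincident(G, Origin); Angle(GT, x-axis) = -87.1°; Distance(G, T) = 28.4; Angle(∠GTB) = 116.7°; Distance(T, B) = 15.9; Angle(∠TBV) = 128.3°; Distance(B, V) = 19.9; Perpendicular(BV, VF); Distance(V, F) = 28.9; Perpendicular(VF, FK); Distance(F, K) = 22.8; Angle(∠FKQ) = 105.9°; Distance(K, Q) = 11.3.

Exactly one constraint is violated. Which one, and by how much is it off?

Distance(K, Q) = 11.3 — off by 7.10.

G = (0.00, 0.00) ✓; GT at -87.10° ✓; |GT| = 28.40 ✓; ∠GTB = 116.7° ✓; |TB| = 15.90 ✓; ∠TBV = 128.3° ✓; |BV| = 19.90 ✓; ∠(BV, VF) = 90.00° ✓; |VF| = 28.90 ✓; ∠(VF, FK) = 90.00° ✓; |FK| = 22.80 ✓; ∠FKQ = 105.9° ✓; |KQ| = 18.40 ✗.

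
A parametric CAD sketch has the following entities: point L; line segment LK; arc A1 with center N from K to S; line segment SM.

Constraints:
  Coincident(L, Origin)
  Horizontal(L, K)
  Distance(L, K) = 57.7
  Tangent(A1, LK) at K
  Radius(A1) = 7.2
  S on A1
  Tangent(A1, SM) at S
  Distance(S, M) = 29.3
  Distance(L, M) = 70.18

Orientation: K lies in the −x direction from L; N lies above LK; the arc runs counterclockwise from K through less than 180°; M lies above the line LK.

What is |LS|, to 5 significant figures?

51.665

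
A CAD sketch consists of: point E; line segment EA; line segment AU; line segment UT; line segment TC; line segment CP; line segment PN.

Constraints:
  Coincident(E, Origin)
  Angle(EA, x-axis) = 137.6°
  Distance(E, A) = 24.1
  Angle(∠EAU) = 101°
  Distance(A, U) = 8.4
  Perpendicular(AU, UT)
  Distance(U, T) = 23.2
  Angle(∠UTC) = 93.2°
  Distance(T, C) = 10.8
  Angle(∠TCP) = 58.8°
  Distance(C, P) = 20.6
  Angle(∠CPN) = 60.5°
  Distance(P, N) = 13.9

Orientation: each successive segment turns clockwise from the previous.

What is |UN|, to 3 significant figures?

18.5

E is at the origin; EA runs at 137.6° with length 24.1, so A = (-17.8, 16.3). ∠EAU = 101.0° gives AU at 58.6° from the x-axis; with |AU| = 8.4, U = (-13.4, 23.4). AU is perpendicular to UT, so UT runs at -31.4°; with |UT| = 23.2, T = (6.38, 11.3). ∠UTC = 93.2° gives TC at -118° from the x-axis; with |TC| = 10.8, C = (1.28, 1.82). ∠TCP = 58.8° gives CP at 121° from the x-axis; with |CP| = 20.6, P = (-9.21, 19.5). ∠CPN = 60.5° gives PN at 1.10° from the x-axis; with |PN| = 13.9, N = (4.69, 19.8). Then |UN| = |N − U| = 18.5.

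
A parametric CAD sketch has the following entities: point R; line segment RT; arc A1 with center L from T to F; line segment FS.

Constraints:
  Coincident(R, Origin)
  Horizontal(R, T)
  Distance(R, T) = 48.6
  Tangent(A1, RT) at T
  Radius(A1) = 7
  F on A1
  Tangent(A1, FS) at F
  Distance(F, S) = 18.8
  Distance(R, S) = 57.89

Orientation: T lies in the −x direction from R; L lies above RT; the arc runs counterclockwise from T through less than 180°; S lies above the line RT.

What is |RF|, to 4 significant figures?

43.65

R is at the origin; RT is horizontal with |RT| = 48.6 and T on the −x side, so T = (-48.60, 0.000). Tangency of A1 to RT means the radius LT is perpendicular to RT, so L = T + (0, 7) = (-48.60, 7.000). Since LF ⟂ FS (tangency), |LS| = √(7.0² + 18.8²) = 20.06 regardless of where F sits on A1. So S lies on both circle(R, 57.89) and circle(L, 20.06); the above-RT intersection is S = (-51.27, 26.88). F is the foot of the tangent from S: F = (-42.42, 10.29).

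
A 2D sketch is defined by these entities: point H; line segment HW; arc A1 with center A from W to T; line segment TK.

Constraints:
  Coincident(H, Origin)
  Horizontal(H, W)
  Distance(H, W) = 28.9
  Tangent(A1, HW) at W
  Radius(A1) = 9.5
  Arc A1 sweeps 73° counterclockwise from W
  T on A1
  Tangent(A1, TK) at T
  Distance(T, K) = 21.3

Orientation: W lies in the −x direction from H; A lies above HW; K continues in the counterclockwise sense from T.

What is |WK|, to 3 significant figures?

31.1

On A1, W sits at bearing -90° from A; a 73° counterclockwise sweep puts T at bearing -17°, so T = A + 9.5·(cos -17°, sin -17°) = (-19.8, 6.72). The tangent condition forces AT to be normal to TK, so TK runs along (−sin -17°, cos -17°); with |TK| = 21.3, K = (-13.6, 27.1). Then |WK| = |K − W| = 31.1.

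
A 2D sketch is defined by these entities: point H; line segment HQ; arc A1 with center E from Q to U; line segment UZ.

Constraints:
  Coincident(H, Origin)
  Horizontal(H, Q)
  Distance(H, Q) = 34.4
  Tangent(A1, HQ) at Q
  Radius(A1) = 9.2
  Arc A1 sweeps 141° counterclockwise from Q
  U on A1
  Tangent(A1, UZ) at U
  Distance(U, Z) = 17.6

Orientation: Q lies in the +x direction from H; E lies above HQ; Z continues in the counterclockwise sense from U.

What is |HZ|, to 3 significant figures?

38.1

H is at the origin; HQ is horizontal with |HQ| = 34.4 and Q on the +x side, so Q = (34.4, 0.00). Tangency of A1 to HQ means the radius EQ is perpendicular to HQ, so E = Q + (0, 9.2) = (34.4, 9.20). On A1, Q sits at bearing -90° from E; a 141° counterclockwise sweep puts U at bearing 51°, so U = E + 9.2·(cos 51°, sin 51°) = (40.2, 16.3). The tangent condition forces EU to be normal to UZ, so UZ runs along (−sin 51°, cos 51°); with |UZ| = 17.6, Z = (26.5, 27.4). Then |HZ| = |Z − H| = 38.1.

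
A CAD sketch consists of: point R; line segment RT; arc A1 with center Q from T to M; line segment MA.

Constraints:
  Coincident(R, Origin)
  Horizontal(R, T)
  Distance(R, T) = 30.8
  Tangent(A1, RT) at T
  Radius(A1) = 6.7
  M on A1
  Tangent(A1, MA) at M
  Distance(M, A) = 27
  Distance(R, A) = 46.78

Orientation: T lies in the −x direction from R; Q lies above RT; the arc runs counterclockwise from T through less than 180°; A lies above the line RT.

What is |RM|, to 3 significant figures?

25.8

Checks: ∠(QT, TR) = 90.00° ✓; |QT| = 6.700 ✓; |QM| = 6.700 ✓; ∠(QM, MA) = 90.00° ✓; |MA| = 27.00 ✓; |RA| = 46.78 ✓.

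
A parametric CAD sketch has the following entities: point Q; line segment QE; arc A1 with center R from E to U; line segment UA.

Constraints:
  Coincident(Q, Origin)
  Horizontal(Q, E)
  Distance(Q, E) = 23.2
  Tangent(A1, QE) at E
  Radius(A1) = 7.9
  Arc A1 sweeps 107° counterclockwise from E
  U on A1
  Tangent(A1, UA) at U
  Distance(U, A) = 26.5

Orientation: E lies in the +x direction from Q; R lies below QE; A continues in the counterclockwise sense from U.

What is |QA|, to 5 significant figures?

42.558

Q is at the origin; Q and E share the same y with |QE| = 23.2 and E on the +x side, so E = (23.200, 0.0000). Since A1 is tangent to QE there, RE ⟂ QE, so R = E + (0, -7.9) = (23.200, -7.9000). On A1, E sits at bearing 90° from R; a 107° counterclockwise sweep puts U at bearing 197°, so U = R + 7.9·(cos 197°, sin 197°) = (15.645, -10.210). Since A1 is tangent to UA there, RU ⟂ UA, so UA runs along (−sin 197°, cos 197°); with |UA| = 26.5, A = (23.393, -35.552). Then |QA| = |A − Q| = 42.558.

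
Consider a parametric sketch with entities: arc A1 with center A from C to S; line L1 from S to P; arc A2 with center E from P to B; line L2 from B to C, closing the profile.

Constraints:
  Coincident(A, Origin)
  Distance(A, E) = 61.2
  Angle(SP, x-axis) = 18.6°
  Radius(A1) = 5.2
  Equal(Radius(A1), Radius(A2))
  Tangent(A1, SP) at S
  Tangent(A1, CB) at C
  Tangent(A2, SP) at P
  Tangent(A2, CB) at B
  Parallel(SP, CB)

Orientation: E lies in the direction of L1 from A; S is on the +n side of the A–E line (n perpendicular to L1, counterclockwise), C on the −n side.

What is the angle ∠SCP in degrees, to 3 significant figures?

80.4°

The slot axis is L1's direction at 18.6°, so u = (cos 18.6°, sin 18.6°) = (0.948, 0.319) and n = (−sin 18.6°, cos 18.6°) = (-0.319, 0.948). A is at the origin and E lies 61.2 along u from A, so E = 61.2·u = (58.0, 19.5). Tangency of A1 to both parallel lines with radius 5.2 puts S and C at A ± 5.2·n: S = (-1.66, 4.93), C = (1.66, -4.93). Equal radii place P and B the same way about E: P = E + 5.2·n = (56.3, 24.4), B = E − 5.2·n = (59.7, 14.6). Then cos ∠SCP = CS·CP / (|CS||CP|), giving 80.4°.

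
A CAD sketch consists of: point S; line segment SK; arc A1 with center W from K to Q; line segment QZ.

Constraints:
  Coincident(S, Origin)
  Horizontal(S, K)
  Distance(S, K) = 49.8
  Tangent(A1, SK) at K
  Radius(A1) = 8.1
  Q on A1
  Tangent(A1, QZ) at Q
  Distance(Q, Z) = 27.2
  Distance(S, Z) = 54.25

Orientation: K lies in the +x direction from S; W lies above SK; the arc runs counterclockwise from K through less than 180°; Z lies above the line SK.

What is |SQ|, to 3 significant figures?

57.9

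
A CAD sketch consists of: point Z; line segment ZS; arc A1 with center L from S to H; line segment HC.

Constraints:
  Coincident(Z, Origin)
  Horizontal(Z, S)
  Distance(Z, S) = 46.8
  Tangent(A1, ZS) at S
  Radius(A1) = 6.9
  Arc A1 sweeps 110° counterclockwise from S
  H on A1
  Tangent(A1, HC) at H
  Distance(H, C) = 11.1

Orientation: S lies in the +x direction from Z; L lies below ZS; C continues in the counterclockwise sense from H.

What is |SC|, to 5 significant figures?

19.873

Z is at the origin; Z and S share the same y with |ZS| = 46.8 and S on the +x side, so S = (46.800, 0.0000). Since A1 is tangent to ZS there, LS ⟂ ZS, so L = S + (0, -6.9) = (46.800, -6.9000). On A1, S sits at bearing 90° from L; a 110° counterclockwise sweep puts H at bearing 200°, so H = L + 6.9·(cos 200°, sin 200°) = (40.316, -9.2599). A1 meets HC tangentially, so LH is at right angles to HC, so HC runs along (−sin 200°, cos 200°); with |HC| = 11.1, C = (44.113, -19.691). Then |SC| = |C − S| = 19.873.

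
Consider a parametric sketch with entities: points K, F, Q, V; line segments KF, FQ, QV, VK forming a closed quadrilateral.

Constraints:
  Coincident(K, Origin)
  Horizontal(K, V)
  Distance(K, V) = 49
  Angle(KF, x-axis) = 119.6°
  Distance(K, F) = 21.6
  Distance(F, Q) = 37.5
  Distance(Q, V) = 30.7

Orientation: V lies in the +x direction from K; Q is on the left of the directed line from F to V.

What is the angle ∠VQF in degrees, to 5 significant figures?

132.80°

Checks: |FQ| = 37.50 ✓; |QV| = 30.70 ✓.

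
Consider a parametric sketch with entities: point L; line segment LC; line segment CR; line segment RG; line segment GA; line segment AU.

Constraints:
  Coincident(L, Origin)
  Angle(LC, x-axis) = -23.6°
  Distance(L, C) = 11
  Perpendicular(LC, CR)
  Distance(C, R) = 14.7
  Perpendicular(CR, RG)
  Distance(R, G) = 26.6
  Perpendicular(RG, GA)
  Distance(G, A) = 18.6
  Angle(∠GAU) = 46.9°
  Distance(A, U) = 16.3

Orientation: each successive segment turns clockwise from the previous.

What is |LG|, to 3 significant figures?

21.4

L is at the origin; LC runs at -23.6° with length 11.0, so C = (10.1, -4.40). LC ⟂ CR, so CR runs at -114°; with |CR| = 14.7, R = (4.19, -17.9). CR ⟂ RG, so RG runs at 156°; with |RG| = 26.6, G = (-20.2, -7.23). Then |LG| = |G − L| = 21.4.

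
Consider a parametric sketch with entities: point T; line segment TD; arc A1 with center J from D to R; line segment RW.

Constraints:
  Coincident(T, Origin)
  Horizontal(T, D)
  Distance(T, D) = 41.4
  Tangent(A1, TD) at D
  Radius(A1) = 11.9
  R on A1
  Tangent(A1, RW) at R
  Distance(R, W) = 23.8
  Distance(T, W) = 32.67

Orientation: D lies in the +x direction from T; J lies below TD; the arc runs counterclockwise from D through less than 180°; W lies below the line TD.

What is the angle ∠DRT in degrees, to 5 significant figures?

139.35°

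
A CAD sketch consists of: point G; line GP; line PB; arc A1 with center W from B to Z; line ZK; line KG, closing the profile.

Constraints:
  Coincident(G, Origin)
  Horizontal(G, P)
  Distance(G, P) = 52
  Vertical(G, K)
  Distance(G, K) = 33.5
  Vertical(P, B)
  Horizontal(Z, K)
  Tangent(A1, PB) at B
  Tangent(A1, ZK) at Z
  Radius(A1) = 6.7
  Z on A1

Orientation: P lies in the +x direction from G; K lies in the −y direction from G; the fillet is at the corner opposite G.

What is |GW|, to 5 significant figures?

52.634

GK is vertical with |GK| = 33.5 and K on the −y side, so K = (0.0000, -33.500). The virtual corner opposite G is at (52.000, -33.500). Since A1 is tangent to PB there, WB ⟂ PB and the tangent condition forces WZ to be normal to ZK, with radius 6.7, so the center W sits 6.7 in from both sides at W = (45.300, -26.800). Then |GW| = |W − G| = 52.634.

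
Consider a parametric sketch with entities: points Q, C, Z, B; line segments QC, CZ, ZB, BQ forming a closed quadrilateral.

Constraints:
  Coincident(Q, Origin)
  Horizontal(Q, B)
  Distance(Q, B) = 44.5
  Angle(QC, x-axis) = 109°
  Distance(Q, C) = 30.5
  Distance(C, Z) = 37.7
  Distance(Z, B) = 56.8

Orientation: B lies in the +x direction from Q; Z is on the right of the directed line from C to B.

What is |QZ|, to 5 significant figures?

14.583

Checks: |CZ| = 37.70 ✓; |ZB| = 56.80 ✓.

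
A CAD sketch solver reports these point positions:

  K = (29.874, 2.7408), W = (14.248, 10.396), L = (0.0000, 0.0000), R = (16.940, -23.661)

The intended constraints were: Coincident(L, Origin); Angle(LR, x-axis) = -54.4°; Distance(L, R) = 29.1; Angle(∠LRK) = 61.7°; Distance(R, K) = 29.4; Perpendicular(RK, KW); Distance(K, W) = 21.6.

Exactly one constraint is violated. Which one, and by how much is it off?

Distance(K, W) = 21.6 — off by 4.20.

L = (0.00, 0.00) ✓; LR at -54.40° ✓; |LR| = 29.10 ✓; ∠LRK = 61.70° ✓; |RK| = 29.40 ✓; ∠(RK, KW) = 90.00° ✓; |KW| = 17.40 ✗.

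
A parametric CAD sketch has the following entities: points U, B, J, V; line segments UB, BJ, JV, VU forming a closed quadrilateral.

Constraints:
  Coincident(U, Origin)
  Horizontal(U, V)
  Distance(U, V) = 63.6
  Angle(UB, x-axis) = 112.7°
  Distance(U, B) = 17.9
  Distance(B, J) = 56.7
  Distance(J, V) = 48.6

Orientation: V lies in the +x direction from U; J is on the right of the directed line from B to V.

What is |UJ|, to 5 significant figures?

39.373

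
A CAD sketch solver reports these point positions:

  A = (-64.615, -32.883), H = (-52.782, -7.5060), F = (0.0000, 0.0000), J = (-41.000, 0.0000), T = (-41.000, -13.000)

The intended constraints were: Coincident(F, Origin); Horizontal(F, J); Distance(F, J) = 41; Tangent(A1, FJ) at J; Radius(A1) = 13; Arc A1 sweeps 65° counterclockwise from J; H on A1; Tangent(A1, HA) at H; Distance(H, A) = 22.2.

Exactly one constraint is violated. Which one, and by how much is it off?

Distance(H, A) = 22.2 — off by 5.80.

F = (0.00, 0.00) ✓; F.y = 0.00, J.y = 0.00 ✓; |FJ| = 41.00 ✓; ∠(TJ, JF) = 90.00° ✓; |TJ| = 13.00 ✓; bearing(T→H) − bearing(T→J) = 65.00° ✓; |TH| = 13.00 ✓; ∠(TH, HA) = 90.00° ✓; |HA| = 28.00 ✗.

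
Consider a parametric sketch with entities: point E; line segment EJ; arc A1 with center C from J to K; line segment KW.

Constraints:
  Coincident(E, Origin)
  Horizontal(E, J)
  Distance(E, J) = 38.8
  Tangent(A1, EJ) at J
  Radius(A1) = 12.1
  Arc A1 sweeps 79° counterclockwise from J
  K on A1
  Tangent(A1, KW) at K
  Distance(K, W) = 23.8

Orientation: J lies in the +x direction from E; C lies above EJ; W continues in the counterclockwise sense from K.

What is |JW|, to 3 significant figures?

37.0

On A1, J sits at bearing -90° from C; a 79° counterclockwise sweep puts K at bearing -11°, so K = C + 12.1·(cos -11°, sin -11°) = (50.7, 9.79). Since A1 is tangent to KW there, CK ⟂ KW, so KW runs along (−sin -11°, cos -11°); with |KW| = 23.8, W = (55.2, 33.2). Then |JW| = |W − J| = 37.0.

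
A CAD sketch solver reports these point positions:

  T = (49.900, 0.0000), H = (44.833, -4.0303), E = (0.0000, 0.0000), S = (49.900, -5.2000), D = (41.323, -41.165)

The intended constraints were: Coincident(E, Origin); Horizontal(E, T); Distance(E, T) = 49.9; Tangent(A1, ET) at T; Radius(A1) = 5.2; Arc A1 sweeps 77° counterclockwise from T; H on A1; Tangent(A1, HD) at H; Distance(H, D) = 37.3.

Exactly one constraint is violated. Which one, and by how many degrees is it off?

Tangent(A1, HD) at H — off by 7.60°.

E = (0.00, 0.00) ✓; E.y = 0.00, T.y = 0.00 ✓; |ET| = 49.90 ✓; ∠(ST, TE) = 90.00° ✓; |ST| = 5.200 ✓; bearing(S→H) − bearing(S→T) = 77.00° ✓; |SH| = 5.200 ✓; ∠(SH, HD) = 82.40° ✗; |HD| = 37.30 ✓.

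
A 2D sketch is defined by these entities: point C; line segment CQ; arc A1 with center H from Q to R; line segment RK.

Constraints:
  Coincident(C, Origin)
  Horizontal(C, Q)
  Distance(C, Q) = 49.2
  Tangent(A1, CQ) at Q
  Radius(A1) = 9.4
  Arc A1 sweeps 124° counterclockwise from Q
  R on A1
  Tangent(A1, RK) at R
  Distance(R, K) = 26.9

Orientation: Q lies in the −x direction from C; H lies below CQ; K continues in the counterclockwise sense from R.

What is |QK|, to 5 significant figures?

37.662

C is at the origin; CQ is horizontal with |CQ| = 49.2 and Q on the −x side, so Q = (-49.200, 0.0000). A1 meets CQ tangentially, so HQ is at right angles to CQ, so H = Q + (0, -9.4) = (-49.200, -9.4000). On A1, Q sits at bearing 90° from H; a 124° counterclockwise sweep puts R at bearing 214°, so R = H + 9.4·(cos 214°, sin 214°) = (-56.993, -14.656). A1 meets RK tangentially, so HR is at right angles to RK, so RK runs along (−sin 214°, cos 214°); with |RK| = 26.9, K = (-41.951, -36.958). Then |QK| = |K − Q| = 37.662.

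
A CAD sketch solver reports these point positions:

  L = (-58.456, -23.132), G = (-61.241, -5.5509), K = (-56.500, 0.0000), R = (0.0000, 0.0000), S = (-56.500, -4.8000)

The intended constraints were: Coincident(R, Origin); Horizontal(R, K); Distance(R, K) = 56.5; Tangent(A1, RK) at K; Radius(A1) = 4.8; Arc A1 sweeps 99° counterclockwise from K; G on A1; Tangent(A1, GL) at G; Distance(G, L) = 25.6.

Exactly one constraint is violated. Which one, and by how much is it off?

Distance(G, L) = 25.6 — off by 7.80.

R = (0.00, 0.00) ✓; R.y = 0.00, K.y = 0.00 ✓; |RK| = 56.50 ✓; ∠(SK, KR) = 90.00° ✓; |SK| = 4.800 ✓; bearing(S→G) − bearing(S→K) = 99.00° ✓; |SG| = 4.800 ✓; ∠(SG, GL) = 90.00° ✓; |GL| = 17.80 ✗.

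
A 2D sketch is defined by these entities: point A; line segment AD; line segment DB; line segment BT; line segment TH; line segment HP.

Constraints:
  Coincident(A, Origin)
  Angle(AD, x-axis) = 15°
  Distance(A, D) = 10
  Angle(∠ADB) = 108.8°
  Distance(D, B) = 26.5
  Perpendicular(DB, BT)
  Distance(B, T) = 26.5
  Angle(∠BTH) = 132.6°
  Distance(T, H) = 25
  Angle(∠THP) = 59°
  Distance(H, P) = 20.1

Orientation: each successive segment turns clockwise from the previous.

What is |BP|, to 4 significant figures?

32.66

∠BTH = 132.6° gives TH at 166.4° from the x-axis; with |TH| = 25.0, H = (-21.92, -28.30). ∠THP = 59.0° gives HP at 45.40° from the x-axis; with |HP| = 20.1, P = (-7.806, -13.98). Then |BP| = |P − B| = 32.66.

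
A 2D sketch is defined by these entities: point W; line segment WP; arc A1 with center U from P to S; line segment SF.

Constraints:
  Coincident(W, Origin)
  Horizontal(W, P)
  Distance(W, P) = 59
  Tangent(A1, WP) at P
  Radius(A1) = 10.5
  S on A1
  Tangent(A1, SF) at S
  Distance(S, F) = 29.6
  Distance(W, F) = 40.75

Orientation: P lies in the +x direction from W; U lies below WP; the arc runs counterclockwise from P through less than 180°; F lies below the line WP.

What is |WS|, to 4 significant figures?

51.24

Checks: |US| = 10.50 ✓; ∠(US, SF) = 90.00° ✓; |SF| = 29.60 ✓; |WF| = 40.75 ✓.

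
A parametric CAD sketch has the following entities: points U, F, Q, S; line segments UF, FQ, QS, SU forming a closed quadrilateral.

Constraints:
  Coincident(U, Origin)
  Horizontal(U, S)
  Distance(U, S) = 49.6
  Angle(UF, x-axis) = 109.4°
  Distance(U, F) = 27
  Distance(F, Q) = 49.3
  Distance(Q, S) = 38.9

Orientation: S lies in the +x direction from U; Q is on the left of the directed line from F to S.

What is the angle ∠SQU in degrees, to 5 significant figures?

62.125°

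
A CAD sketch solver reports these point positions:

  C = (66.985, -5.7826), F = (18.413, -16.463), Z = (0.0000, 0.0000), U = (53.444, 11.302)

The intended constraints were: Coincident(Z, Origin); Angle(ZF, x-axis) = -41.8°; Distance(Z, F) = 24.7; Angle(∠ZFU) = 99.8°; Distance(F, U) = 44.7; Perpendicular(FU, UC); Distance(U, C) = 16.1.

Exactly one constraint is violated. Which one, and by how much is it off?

Distance(U, C) = 16.1 — off by 5.70.

Z = (0.00, 0.00) ✓; ZF at -41.80° ✓; |ZF| = 24.70 ✓; ∠ZFU = 99.80° ✓; |FU| = 44.70 ✓; ∠(FU, UC) = 90.00° ✓; |UC| = 21.80 ✗.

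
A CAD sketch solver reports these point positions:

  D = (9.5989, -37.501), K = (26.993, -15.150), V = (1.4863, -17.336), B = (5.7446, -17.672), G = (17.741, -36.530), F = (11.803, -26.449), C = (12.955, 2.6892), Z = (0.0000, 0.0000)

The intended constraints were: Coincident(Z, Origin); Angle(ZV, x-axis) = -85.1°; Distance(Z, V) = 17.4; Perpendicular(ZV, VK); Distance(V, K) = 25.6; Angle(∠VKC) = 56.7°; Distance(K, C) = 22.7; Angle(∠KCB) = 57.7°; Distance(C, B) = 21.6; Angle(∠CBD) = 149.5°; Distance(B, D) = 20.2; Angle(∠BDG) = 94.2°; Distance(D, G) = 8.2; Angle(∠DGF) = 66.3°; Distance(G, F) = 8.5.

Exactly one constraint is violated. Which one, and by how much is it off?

Distance(G, F) = 8.5 — off by 3.20.

Z = (0.00, 0.00) ✓; ZV at -85.10° ✓; |ZV| = 17.40 ✓; ∠(ZV, VK) = 90.00° ✓; |VK| = 25.60 ✓; ∠VKC = 56.70° ✓; |KC| = 22.70 ✓; ∠KCB = 57.70° ✓; |CB| = 21.60 ✓; ∠CBD = 149.5° ✓; |BD| = 20.20 ✓; ∠BDG = 94.20° ✓; |DG| = 8.200 ✓; ∠DGF = 66.30° ✓; |GF| = 11.70 ✗.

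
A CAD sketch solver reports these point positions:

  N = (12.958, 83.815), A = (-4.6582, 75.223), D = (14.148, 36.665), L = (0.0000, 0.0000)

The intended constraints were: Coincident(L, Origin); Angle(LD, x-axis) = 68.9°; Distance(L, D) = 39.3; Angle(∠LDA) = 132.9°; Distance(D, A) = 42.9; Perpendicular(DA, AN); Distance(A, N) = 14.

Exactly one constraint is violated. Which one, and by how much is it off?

Distance(A, N) = 14 — off by 5.60.

L = (0.00, 0.00) ✓; LD at 68.90° ✓; |LD| = 39.30 ✓; ∠LDA = 132.9° ✓; |DA| = 42.90 ✓; ∠(DA, AN) = 90.00° ✓; |AN| = 19.60 ✗.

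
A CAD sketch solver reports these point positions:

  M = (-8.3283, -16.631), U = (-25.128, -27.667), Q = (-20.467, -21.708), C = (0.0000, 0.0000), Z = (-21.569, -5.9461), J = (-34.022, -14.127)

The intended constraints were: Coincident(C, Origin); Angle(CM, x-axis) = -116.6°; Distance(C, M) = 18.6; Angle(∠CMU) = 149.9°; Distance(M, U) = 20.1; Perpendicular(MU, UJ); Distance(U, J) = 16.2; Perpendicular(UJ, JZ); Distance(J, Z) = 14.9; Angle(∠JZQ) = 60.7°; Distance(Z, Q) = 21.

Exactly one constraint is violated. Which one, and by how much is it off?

Distance(Z, Q) = 21 — off by 5.20.

C = (0.00, 0.00) ✓; CM at -116.6° ✓; |CM| = 18.60 ✓; ∠CMU = 149.9° ✓; |MU| = 20.10 ✓; ∠(MU, UJ) = 90.00° ✓; |UJ| = 16.20 ✓; ∠(UJ, JZ) = 90.00° ✓; |JZ| = 14.90 ✓; ∠JZQ = 60.70° ✓; |ZQ| = 15.80 ✗.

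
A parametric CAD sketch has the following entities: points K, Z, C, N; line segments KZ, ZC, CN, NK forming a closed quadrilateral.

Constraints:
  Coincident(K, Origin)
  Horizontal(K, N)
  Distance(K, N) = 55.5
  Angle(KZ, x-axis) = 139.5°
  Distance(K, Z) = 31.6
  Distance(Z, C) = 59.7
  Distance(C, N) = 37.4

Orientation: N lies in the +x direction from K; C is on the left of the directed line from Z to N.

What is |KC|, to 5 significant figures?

46.617

Checks: K = (0.00, 0.00) ✓; |ZC| = 59.70 ✓; |CN| = 37.40 ✓.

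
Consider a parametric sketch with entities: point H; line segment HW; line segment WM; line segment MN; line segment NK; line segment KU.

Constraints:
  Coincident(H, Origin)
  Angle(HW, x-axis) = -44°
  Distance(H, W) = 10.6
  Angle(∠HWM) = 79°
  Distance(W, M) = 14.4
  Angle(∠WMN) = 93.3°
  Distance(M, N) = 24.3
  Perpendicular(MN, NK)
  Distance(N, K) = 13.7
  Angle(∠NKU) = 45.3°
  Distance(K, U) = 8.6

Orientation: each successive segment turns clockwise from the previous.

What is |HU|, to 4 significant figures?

10.03

H is at the origin; HW runs at -44.0° with length 10.6, so W = (7.625, -7.363). ∠HWM = 79.0° gives WM at -145.0° from the x-axis; with |WM| = 14.4, M = (-4.171, -15.62). ∠WMN = 93.3° gives MN at 128.3° from the x-axis; with |MN| = 24.3, N = (-19.23, 3.447). MN is perpendicular to NK, so NK runs at 38.30°; with |NK| = 13.7, K = (-8.480, 11.94). ∠NKU = 45.3° gives KU at -96.40° from the x-axis; with |KU| = 8.6, U = (-9.439, 3.392). Then |HU| = |U − H| = 10.03.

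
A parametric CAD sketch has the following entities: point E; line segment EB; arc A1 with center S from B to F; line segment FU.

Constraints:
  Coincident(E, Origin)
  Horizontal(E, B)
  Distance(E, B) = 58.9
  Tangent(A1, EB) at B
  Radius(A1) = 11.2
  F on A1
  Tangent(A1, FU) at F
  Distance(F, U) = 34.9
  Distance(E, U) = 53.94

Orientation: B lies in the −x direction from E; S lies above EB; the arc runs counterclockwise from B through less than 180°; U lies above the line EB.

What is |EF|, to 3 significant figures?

49.0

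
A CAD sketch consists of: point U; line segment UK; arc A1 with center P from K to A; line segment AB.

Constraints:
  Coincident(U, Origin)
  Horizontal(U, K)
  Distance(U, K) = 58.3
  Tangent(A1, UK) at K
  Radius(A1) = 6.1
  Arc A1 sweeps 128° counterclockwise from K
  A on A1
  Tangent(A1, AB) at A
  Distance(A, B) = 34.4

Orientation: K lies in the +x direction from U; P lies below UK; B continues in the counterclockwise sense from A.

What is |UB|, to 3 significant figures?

83.3

On A1, K sits at bearing 90° from P; a 128° counterclockwise sweep puts A at bearing 218°, so A = P + 6.1·(cos 218°, sin 218°) = (53.5, -9.86). Tangency of A1 to AB means the radius PA is perpendicular to AB, so AB runs along (−sin 218°, cos 218°); with |AB| = 34.4, B = (74.7, -37.0). Then |UB| = |B − U| = 83.3.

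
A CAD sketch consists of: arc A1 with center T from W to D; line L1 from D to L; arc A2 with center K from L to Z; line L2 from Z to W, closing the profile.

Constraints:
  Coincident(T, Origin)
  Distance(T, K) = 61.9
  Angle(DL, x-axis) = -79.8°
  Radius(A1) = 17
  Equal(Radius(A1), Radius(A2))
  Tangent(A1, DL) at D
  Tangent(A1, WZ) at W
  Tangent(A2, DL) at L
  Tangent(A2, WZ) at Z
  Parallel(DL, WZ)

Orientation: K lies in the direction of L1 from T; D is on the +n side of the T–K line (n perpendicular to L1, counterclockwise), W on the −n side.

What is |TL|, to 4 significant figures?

64.19

The slot axis is L1's direction at -79.8°, so u = (cos -79.8°, sin -79.8°) = (0.1771, -0.9842) and n = (−sin -79.8°, cos -79.8°) = (0.9842, 0.1771). T is at the origin and K lies 61.9 along u from T, so K = 61.9·u = (10.96, -60.92). Tangency of A1 to both parallel lines with radius 17.0 puts D and W at T ± 17.0·n: D = (16.73, 3.010), W = (-16.73, -3.010). Equal radii place L and Z the same way about K: L = K + 17.0·n = (27.69, -57.91), Z = K − 17.0·n = (-5.770, -63.93). Then |TL| = |L − T| = 64.19.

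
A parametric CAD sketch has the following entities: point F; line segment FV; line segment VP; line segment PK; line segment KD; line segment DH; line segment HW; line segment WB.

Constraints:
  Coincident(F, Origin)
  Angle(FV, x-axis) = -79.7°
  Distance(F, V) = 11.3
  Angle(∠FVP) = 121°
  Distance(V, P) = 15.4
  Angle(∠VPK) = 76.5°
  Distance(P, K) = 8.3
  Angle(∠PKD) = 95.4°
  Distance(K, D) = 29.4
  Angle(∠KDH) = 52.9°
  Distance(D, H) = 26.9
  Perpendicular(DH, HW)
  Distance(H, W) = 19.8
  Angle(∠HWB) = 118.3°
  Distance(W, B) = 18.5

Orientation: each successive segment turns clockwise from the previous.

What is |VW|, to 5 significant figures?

17.422

F is at the origin; FV runs at -79.7° with length 11.3, so V = (2.0205, -11.118). ∠FVP = 121.0° gives VP at -138.70° from the x-axis; with |VP| = 15.4, P = (-9.5490, -21.282). ∠VPK = 76.5° gives PK at 117.80° from the x-axis; with |PK| = 8.3, K = (-13.420, -13.940). ∠PKD = 95.4° gives KD at 33.200° from the x-axis; with |KD| = 29.4, D = (11.181, 2.1585). ∠KDH = 52.9° gives DH at -93.900° from the x-axis; with |DH| = 26.9, H = (9.3512, -24.679). DH is perpendicular to HW, so HW runs at 176.10°; with |HW| = 19.8, W = (-10.403, -23.333). Then |VW| = |W − V| = 17.422.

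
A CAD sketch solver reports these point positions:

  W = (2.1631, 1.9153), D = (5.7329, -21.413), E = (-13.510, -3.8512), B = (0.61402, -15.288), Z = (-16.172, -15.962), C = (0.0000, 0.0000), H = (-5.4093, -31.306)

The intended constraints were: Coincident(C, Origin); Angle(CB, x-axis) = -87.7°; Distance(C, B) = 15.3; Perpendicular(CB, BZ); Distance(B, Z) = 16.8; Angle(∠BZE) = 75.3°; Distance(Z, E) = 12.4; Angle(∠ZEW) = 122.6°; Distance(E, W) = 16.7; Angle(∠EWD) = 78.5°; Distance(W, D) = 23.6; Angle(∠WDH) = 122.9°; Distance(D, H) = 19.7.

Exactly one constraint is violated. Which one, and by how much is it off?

Distance(D, H) = 19.7 — off by 4.80.

C = (0.00, 0.00) ✓; CB at -87.70° ✓; |CB| = 15.30 ✓; ∠(CB, BZ) = 90.00° ✓; |BZ| = 16.80 ✓; ∠BZE = 75.30° ✓; |ZE| = 12.40 ✓; ∠ZEW = 122.6° ✓; |EW| = 16.70 ✓; ∠EWD = 78.50° ✓; |WD| = 23.60 ✓; ∠WDH = 122.9° ✓; |DH| = 14.90 ✗.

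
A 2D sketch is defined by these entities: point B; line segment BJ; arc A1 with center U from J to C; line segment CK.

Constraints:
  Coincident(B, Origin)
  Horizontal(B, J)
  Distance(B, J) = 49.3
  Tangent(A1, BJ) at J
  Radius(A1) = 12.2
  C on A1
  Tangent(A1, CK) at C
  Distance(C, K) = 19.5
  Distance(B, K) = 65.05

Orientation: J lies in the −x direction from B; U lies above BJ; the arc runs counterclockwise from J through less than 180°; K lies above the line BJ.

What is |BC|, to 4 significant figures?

46.07

Checks: B = (0.00, 0.00) ✓; |UC| = 12.20 ✓; ∠(UC, CK) = 90.00° ✓; |CK| = 19.50 ✓; |BK| = 65.05 ✓.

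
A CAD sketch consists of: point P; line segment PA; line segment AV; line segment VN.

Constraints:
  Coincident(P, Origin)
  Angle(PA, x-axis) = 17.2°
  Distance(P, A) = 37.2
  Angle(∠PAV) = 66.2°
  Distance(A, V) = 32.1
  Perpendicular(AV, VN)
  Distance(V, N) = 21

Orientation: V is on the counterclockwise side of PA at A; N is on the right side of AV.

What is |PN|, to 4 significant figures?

57.63

P is at the origin; PA runs at 17.2° with length 37.2, so A = 37.2·(cos 17.2°, sin 17.2°) = (35.54, 11.00). ∠PAV = 66.2°, so AV runs at 17.2° + (180° − 66.2°) = 131.0° from the x-axis; with |AV| = 32.1, V = A + 32.1·(cos 131.0°, sin 131.0°) = (14.48, 35.23). AV is perpendicular to VN; with |VN| = 21.0 on the right of AV, N = V + 21.0·(0.7547, 0.6561) = (30.33, 49.00). Then |PN| = |N − P| = 57.63.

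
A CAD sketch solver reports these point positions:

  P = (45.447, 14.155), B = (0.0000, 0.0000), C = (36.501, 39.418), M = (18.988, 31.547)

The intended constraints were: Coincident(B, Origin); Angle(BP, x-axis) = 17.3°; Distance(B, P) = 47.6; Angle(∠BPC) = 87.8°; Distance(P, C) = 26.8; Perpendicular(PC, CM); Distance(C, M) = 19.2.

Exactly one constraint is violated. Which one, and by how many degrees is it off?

Perpendicular(PC, CM) — off by 4.70°.

B = (0.00, 0.00) ✓; BP at 17.30° ✓; |BP| = 47.60 ✓; ∠BPC = 87.80° ✓; |PC| = 26.80 ✓; ∠(PC, CM) = 94.70° ✗; |CM| = 19.20 ✓.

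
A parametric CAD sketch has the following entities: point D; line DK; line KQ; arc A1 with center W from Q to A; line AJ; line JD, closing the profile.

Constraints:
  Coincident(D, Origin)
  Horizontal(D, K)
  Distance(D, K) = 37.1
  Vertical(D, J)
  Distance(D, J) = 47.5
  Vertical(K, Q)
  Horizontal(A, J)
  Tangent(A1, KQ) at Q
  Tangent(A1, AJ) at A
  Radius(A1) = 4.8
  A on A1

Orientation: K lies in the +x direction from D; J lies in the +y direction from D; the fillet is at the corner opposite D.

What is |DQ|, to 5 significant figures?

56.566

The virtual corner opposite D is at (37.100, 47.500). A1 meets KQ tangentially, so WQ is at right angles to KQ and since A1 is tangent to AJ there, WA ⟂ AJ, with radius 4.8, so the center W sits 4.8 in from both sides at W = (32.300, 42.700). That places the tangent points at Q = (37.100, 42.700) on KQ and A = (32.300, 47.500) on AJ. Then |DQ| = |Q − D| = 56.566.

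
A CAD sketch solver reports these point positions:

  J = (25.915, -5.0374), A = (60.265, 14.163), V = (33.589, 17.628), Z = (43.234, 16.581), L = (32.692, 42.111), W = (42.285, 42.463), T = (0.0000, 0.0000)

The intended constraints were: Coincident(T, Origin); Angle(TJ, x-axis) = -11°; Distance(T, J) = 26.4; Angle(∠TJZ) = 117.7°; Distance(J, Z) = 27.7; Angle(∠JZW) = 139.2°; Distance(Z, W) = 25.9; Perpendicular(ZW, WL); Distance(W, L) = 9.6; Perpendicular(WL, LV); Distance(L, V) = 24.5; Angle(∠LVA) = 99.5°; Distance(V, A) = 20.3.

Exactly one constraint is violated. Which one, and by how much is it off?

Distance(V, A) = 20.3 — off by 6.60.

T = (0.00, 0.00) ✓; TJ at -11.00° ✓; |TJ| = 26.40 ✓; ∠TJZ = 117.7° ✓; |JZ| = 27.70 ✓; ∠JZW = 139.2° ✓; |ZW| = 25.90 ✓; ∠(ZW, WL) = 90.00° ✓; |WL| = 9.599 ✓; ∠(WL, LV) = 90.00° ✓; |LV| = 24.50 ✓; ∠LVA = 99.50° ✓; |VA| = 26.90 ✗.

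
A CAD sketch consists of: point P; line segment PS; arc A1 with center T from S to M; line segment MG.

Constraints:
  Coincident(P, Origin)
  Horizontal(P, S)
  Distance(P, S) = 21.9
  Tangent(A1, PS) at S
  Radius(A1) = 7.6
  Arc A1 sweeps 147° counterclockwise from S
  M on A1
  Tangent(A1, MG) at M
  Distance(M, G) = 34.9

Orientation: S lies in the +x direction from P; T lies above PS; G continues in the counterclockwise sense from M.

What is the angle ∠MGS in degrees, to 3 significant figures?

19.7°

P is at the origin; P and S share the same y with |PS| = 21.9 and S on the +x side, so S = (21.9, 0.00). The tangent condition forces TS to be normal to PS, so T = S + (0, 7.6) = (21.9, 7.60). On A1, S sits at bearing -90° from T; a 147° counterclockwise sweep puts M at bearing 57°, so M = T + 7.6·(cos 57°, sin 57°) = (26.0, 14.0). A1 meets MG tangentially, so TM is at right angles to MG, so MG runs along (−sin 57°, cos 57°); with |MG| = 34.9, G = (-3.23, 33.0). Then cos ∠MGS = GM·GS / (|GM||GS|), giving 19.7°.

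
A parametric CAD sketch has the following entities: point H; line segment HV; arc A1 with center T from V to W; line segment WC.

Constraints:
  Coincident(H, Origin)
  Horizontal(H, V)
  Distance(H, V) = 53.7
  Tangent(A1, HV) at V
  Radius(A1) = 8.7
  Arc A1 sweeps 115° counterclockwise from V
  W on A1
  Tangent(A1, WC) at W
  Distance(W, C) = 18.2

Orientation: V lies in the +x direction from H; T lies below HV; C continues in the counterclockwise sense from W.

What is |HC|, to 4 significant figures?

60.80

On A1, V sits at bearing 90° from T; a 115° counterclockwise sweep puts W at bearing 205°, so W = T + 8.7·(cos 205°, sin 205°) = (45.82, -12.38). Tangency of A1 to WC means the radius TW is perpendicular to WC, so WC runs along (−sin 205°, cos 205°); with |WC| = 18.2, C = (53.51, -28.87). Then |HC| = |C − H| = 60.80.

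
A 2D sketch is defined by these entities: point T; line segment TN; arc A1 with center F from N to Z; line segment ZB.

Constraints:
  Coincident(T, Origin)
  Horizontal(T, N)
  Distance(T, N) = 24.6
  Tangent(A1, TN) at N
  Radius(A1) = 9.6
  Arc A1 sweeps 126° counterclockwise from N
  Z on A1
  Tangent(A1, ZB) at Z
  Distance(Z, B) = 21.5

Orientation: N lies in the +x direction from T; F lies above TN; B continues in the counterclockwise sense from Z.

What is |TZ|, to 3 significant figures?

35.8

T is at the origin; TN is horizontal with |TN| = 24.6 and N on the +x side, so N = (24.6, 0.00). Since A1 is tangent to TN there, FN ⟂ TN, so F = N + (0, 9.6) = (24.6, 9.60). On A1, N sits at bearing -90° from F; a 126° counterclockwise sweep puts Z at bearing 36°, so Z = F + 9.6·(cos 36°, sin 36°) = (32.4, 15.2). Then |TZ| = |Z − T| = 35.8.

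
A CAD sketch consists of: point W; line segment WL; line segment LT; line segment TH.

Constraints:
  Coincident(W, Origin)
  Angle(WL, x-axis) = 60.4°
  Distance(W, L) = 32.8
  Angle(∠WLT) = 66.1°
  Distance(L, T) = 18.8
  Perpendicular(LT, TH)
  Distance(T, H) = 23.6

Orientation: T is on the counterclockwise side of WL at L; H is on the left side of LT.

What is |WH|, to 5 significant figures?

8.4366

∠WLT = 66.1°, so LT runs at 60.4° + (180° − 66.1°) = 174.30° from the x-axis; with |LT| = 18.8, T = L + 18.8·(cos 174.30°, sin 174.30°) = (-2.5058, 30.387). The perpendicularity gives TH at right angles to LT; with |TH| = 23.6 on the left of LT, H = T + 23.6·(-0.099320, -0.99506) = (-4.8497, 6.9033). Then |WH| = |H − W| = 8.4366.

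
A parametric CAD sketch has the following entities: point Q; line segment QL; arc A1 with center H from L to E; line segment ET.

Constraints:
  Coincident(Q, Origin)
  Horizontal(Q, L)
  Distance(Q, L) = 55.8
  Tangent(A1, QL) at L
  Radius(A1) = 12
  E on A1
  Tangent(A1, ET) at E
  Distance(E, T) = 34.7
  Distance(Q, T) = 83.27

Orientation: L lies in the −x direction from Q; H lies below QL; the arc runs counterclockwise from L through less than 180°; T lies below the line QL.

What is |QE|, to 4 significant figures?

68.75

Q is at the origin; Q and L share the same y with |QL| = 55.8 and L on the −x side, so L = (-55.80, 0.000). Tangency of A1 to QL means the radius HL is perpendicular to QL, so H = L + (0, -12) = (-55.80, -12.00). Since HE ⟂ ET (tangency), |HT| = √(12.0² + 34.7²) = 36.72 regardless of where E sits on A1. So T lies on both circle(Q, 83.27) and circle(H, 36.72); the below-QL intersection is T = (-69.32, -46.14). E is the foot of the tangent from T: E = (-67.79, -11.47).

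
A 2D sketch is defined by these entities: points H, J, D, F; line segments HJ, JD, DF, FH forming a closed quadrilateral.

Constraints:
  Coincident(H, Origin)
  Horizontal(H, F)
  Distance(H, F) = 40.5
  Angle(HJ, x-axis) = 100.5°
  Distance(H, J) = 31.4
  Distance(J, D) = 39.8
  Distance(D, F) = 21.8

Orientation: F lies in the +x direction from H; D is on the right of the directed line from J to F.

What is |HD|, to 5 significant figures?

18.715

H is at the origin; H and F share the same y with |HF| = 40.5 and F in +x, so F = (40.5, 0). HJ runs at 100.5° with |HJ| = 31.4, so J = (-5.7222, 30.874). D is determined by |JD| = 39.8 and |DF| = 21.8 together: it lies at the intersection of circle(J, 39.8) and circle(F, 21.8). With |JF| = 55.585, the foot of the radical line on JF is 37.766 from J and the perpendicular offset is √(39.8² − 37.766²) = 12.559. Taking the right-of-JF solution: D = (18.707, -0.54652).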